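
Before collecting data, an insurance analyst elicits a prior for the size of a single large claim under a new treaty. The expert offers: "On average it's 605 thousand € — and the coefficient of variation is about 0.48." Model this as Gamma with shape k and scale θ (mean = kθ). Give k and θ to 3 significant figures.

For Gamma(k, scale θ): mean = kθ, variance = kθ², so CV = 1/√k.
CV = 0.48, hence k = 1/CV² = 4.34.
Then θ = mean/k = 605/4.34 = 139.

k ≈ 4.34, θ ≈ 139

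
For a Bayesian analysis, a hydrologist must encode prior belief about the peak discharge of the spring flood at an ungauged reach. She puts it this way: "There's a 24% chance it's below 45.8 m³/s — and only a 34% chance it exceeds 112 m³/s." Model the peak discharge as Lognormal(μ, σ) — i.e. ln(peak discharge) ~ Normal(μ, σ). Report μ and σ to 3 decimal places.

If T ~ Lognormal(μ,σ) then ln T ~ Normal(μ,σ), so the p-quantile of ln T is μ + z_p·σ.
ln(45.8) = 3.824 and ln(112) = 4.718; z_{0.24} = -0.7063, z_{0.66} = 0.4125.
σ = (4.718 − 3.824)/(0.4125 − (-0.7063)) = 0.799.
μ = 3.824 − (-0.7063)·0.799 = 4.389.

μ ≈ 4.389, σ ≈ 0.799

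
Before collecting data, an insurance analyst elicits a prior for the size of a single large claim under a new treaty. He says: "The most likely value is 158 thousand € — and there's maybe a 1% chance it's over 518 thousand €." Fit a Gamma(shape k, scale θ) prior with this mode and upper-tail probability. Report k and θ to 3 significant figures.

Gamma(k,θ) with k>1 has mode (k−1)θ, so θ = 158/(k−1).
Need P(X < 518) = 0.99 with θ tied to k this way. Start at k = 2, θ = 158: P(X<518) ≈ 0.839.
Too low — raise k to concentrate. Iterating converges to k ≈ 4.12.
Then θ = 158/(4.12−1) ≈ 50.6.

k ≈ 4.12, θ ≈ 50.6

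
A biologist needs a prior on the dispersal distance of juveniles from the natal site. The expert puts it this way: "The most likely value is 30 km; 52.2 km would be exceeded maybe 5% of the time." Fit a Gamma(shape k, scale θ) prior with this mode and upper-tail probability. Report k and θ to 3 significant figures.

Gamma(k,θ) with k>1 has mode (k−1)θ, so θ = 30/(k−1).
Need P(X < 52.2) = 0.95 with θ tied to k this way. Start at k = 2, θ = 30: P(X<52.2) ≈ 0.519.
Too low — raise k to concentrate. Iterating converges to k ≈ 10.1.
Then θ = 30/(10.1−1) ≈ 3.3.

k ≈ 10.1, θ ≈ 3.3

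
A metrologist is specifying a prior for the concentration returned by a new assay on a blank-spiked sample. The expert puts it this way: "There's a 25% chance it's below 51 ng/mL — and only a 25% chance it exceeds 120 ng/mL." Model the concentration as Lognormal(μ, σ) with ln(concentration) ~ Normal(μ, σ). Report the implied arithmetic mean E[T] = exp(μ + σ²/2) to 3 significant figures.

E[T] ≈ 95.7 ng/mL

If T ~ Lognormal(μ,σ) then ln T ~ Normal(μ,σ), so the p-quantile of ln T is μ + z_p·σ.
ln(51) = 3.932 and ln(120) = 4.787; z_{0.25} = -0.6745, z_{0.75} = 0.6745.
σ = (4.787 − 3.932)/(0.6745 − (-0.6745)) = 0.634.
μ = 3.932 − (-0.6745)·0.634 = 4.360.
E[T] = exp(μ + σ²/2) = exp(4.360 + 0.2012) = 95.7 ng/mL.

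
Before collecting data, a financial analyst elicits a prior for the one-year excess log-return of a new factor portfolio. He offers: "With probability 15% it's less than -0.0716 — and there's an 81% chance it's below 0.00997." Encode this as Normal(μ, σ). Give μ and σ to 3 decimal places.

The p-quantile of Normal(μ,σ) is μ + z_p·σ, with z_{0.15} = -1.036 and z_{0.81} = 0.8779.
Eliminate σ: μ = (z₂·x₁ − z₁·x₂)/(z₂ − z₁) = (0.8779·-0.0716 − (-1.036)·0.00997)/1.914 = -0.027.
Then σ = (x₂ − x₁)/(z₂ − z₁) = (0.00997 − -0.0716)/1.914 = 0.043.

μ = -0.027, σ = 0.043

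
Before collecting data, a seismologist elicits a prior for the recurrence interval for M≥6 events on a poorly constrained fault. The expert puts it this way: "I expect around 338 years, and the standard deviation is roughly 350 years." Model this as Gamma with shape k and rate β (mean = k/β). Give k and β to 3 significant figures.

For Gamma(k, rate β): mean = k/β, variance = k/β², so CV = 1/√k.
CV = SD/mean = 350/338 = 1.036, hence k = 1/CV² = 0.933.
Then β = k/mean = 0.933/338 = 0.00276.

k ≈ 0.933, β ≈ 0.00276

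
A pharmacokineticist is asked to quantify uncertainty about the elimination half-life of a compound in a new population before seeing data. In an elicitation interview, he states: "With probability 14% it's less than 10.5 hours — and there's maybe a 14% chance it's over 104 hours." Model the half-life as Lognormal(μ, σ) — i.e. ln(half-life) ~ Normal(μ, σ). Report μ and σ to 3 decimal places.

μ ≈ 3.498, σ ≈ 1.061

If T ~ Lognormal(μ,σ) then ln T ~ Normal(μ,σ), so the p-quantile of ln T is μ + z_p·σ.
ln(10.5) = 2.351 and ln(104) = 4.644; z_{0.14} = -1.08, z_{0.86} = 1.08.
σ = (4.644 − 2.351)/(1.08 − (-1.08)) = 1.061.
μ = 2.351 − (-1.08)·1.061 = 3.498.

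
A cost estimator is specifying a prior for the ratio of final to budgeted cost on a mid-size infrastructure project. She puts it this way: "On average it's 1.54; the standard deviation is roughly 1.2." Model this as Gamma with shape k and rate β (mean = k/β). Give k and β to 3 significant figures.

k ≈ 1.65, β ≈ 1.07

For Gamma(k, rate β): mean = k/β, variance = k/β², so CV = 1/√k.
CV = SD/mean = 1.2/1.54 = 0.7792, hence k = 1/CV² = 1.65.
Then β = k/mean = 1.65/1.54 = 1.07.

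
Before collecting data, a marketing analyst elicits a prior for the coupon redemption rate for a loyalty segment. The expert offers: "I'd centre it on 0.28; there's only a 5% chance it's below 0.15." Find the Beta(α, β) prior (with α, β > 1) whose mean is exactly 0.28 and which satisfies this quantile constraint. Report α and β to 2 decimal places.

α ≈ 7.54, β ≈ 19.39

With mean 0.28 fixed, write α = 0.28s, β = 0.72s where s = α+β.
Need P(θ < 0.15) = 0.05 under Beta(0.28s, 0.72s). Normal approximation: (q−m)/√(m(1−m)/s) ≈ z_{0.05} = -1.64, so s ≈ 0.28·0.72·(-1.64)²/(0.15−0.28)² = 32.3.
At s = 32.3: P(θ<0.15) ≈ 0.035. Adjusting to match 0.05 gives s ≈ 26.93.
So α = 0.28·26.93 ≈ 7.54, β = 0.72·26.93 ≈ 19.39.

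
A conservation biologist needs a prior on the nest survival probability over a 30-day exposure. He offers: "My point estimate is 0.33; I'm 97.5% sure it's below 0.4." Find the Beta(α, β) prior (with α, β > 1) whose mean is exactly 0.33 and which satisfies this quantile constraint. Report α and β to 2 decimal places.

α ≈ 59.72, β ≈ 121.25

With mean 0.33 fixed, write α = 0.33s, β = 0.67s where s = α+β.
Need P(θ < 0.4) = 0.975 under Beta(0.33s, 0.67s). Normal approximation: (q−m)/√(m(1−m)/s) ≈ z_{0.975} = 1.96, so s ≈ 0.33·0.67·(1.96)²/(0.4−0.33)² = 173.3.
At s = 173.3: P(θ<0.4) ≈ 0.972. Adjusting to match 0.975 gives s ≈ 180.98.
So α = 0.33·180.98 ≈ 59.72, β = 0.67·180.98 ≈ 121.25.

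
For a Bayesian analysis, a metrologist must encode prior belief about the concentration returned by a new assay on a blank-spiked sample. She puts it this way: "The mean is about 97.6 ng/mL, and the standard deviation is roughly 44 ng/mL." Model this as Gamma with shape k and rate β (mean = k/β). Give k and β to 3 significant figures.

For Gamma(k, rate β): mean = k/β, variance = k/β², so CV = 1/√k.
CV = SD/mean = 44/97.6 = 0.4508, hence k = 1/CV² = 4.92.
Then β = k/mean = 4.92/97.6 = 0.0504.

k ≈ 4.92, β ≈ 0.0504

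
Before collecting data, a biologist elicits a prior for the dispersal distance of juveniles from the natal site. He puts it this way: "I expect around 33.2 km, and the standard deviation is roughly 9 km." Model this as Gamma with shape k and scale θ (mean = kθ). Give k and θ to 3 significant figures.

k ≈ 13.6, θ ≈ 2.44

For Gamma(k, scale θ): mean = kθ, variance = kθ², so CV = 1/√k.
CV = SD/mean = 9/33.2 = 0.2711, hence k = 1/CV² = 13.6.
Then θ = mean/k = 33.2/13.6 = 2.44.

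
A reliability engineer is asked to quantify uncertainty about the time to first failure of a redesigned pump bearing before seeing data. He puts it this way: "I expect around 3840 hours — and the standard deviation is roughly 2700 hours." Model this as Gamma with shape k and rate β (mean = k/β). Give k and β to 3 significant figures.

k ≈ 2.02, β ≈ 0.000527

For Gamma(k, rate β): mean = k/β, variance = k/β², so CV = 1/√k.
CV = SD/mean = 2700/3840 = 0.7031, hence k = 1/CV² = 2.02.
Then β = k/mean = 2.02/3840 = 0.000527.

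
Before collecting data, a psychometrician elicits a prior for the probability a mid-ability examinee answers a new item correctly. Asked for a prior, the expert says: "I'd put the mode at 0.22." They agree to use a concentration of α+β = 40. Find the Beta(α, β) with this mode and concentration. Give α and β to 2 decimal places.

For α,β > 1 the Beta mode is (α−1)/(α+β−2). With α+β = 40, the mode is (α−1)/38.
Set (α−1)/38 = 0.22 → α = 1 + 0.22·38 = 9.36.
β = 40 − α = 30.64.

α = 9.36, β = 30.64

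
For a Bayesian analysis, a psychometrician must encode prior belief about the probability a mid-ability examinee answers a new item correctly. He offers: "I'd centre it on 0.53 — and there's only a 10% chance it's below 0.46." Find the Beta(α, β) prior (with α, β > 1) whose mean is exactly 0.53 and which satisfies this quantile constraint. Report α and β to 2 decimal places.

With mean 0.53 fixed, write α = 0.53s, β = 0.47s where s = α+β.
Need P(θ < 0.46) = 0.1 under Beta(0.53s, 0.47s). Normal approximation: (q−m)/√(m(1−m)/s) ≈ z_{0.1} = -1.28, so s ≈ 0.53·0.47·(-1.28)²/(0.46−0.53)² = 83.5.
At s = 83.5: P(θ<0.46) ≈ 0.100. Adjusting to match 0.1 gives s ≈ 83.54.
So α = 0.53·83.54 ≈ 44.27, β = 0.47·83.54 ≈ 39.26.

α ≈ 44.27, β ≈ 39.26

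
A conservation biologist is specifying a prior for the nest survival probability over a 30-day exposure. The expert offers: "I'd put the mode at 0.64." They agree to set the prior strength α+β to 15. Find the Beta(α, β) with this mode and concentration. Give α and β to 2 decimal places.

α = 9.32, β = 5.68

For α,β > 1 the Beta mode is (α−1)/(α+β−2). With α+β = 15, the mode is (α−1)/13.
Set (α−1)/13 = 0.64 → α = 1 + 0.64·13 = 9.32.
β = 15 − α = 5.68.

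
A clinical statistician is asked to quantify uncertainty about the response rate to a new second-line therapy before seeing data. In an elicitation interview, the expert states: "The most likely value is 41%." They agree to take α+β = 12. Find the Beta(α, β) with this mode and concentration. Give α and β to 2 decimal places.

α = 5.10, β = 6.90

For α,β > 1 the Beta mode is (α−1)/(α+β−2). With α+β = 12, the mode is (α−1)/10.
Set (α−1)/10 = 0.41 → α = 1 + 0.41·10 = 5.10.
β = 12 − α = 6.90.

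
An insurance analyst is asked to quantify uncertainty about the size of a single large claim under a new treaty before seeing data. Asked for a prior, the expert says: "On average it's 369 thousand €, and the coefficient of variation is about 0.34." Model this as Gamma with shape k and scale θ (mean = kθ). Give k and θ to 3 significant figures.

For Gamma(k, scale θ): mean = kθ, variance = kθ², so CV = 1/√k.
CV = 0.34, hence k = 1/CV² = 8.65.
Then θ = mean/k = 369/8.65 = 42.7.

k ≈ 8.65, θ ≈ 42.7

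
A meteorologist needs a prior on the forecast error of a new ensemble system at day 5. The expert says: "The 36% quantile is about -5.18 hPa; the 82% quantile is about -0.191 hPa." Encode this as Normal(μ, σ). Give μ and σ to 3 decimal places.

For Normal(μ,σ), the p-quantile is μ + z_p·σ. Here z_{0.36} = -0.3585, z_{0.82} = 0.9154.
So -5.18 = μ − 0.3585σ and -0.191 = μ + 0.9154σ.
Subtracting: σ = (-0.191 − -5.18)/(0.9154 − (-0.3585)) = 3.917.
Then μ = -5.18 − (-0.3585)·3.917 = -3.776.

μ = -3.776, σ = 3.917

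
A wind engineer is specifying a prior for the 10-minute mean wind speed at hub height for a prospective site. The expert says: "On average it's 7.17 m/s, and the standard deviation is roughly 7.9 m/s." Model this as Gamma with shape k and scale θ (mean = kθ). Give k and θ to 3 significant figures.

k ≈ 0.824, θ ≈ 8.7

For Gamma(k, scale θ): mean = kθ, variance = kθ², so CV = 1/√k.
CV = SD/mean = 7.9/7.17 = 1.102, hence k = 1/CV² = 0.824.
Then θ = mean/k = 7.17/0.824 = 8.7.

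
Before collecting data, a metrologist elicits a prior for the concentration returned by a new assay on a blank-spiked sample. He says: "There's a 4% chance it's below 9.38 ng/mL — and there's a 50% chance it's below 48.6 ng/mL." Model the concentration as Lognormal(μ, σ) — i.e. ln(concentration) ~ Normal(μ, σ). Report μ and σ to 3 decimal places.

μ ≈ 3.884, σ ≈ 0.940

If T ~ Lognormal(μ,σ) then ln T ~ Normal(μ,σ), so the p-quantile of ln T is μ + z_p·σ.
ln(9.38) = 2.239 and ln(48.6) = 3.884; z_{0.04} = -1.751, z_{0.5} = 0.
σ = (3.884 − 2.239)/(0 − (-1.751)) = 0.940.
μ = 2.239 − (-1.751)·0.940 = 3.884.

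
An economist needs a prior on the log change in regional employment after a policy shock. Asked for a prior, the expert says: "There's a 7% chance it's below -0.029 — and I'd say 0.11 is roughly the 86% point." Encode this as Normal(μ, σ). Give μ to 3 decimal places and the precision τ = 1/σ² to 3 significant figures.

For Normal(μ,σ), the p-quantile is μ + z_p·σ. Here z_{0.07} = -1.476, z_{0.86} = 1.08.
So -0.029 = μ − 1.476σ and 0.11 = μ + 1.08σ.
Subtracting: σ = (0.11 − -0.029)/(1.08 − (-1.476)) = 0.054.
Then μ = -0.029 − (-1.476)·0.054 = 0.051.
Precision τ = 1/σ² = 1/0.05438² = 338.

μ = 0.051, τ = 338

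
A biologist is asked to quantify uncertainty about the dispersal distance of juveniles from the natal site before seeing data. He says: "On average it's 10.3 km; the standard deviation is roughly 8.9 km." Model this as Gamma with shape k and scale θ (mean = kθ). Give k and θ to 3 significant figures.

k ≈ 1.34, θ ≈ 7.69

For Gamma(k, scale θ): mean = kθ, variance = kθ², so CV = 1/√k.
CV = SD/mean = 8.9/10.3 = 0.8641, hence k = 1/CV² = 1.34.
Then θ = mean/k = 10.3/1.34 = 7.69.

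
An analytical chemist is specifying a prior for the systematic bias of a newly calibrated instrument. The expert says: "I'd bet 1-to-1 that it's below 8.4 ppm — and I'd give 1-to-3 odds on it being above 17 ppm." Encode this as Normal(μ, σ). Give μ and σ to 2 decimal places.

μ = 8.40, σ = 12.75

The p-quantile of Normal(μ,σ) is μ + z_p·σ, with z_{0.5} = 0 and z_{0.75} = 0.6745.
Eliminate σ: μ = (z₂·x₁ − z₁·x₂)/(z₂ − z₁) = (0.6745·8.4 − (0)·17)/0.6745 = 8.40.
Then σ = (x₂ − x₁)/(z₂ − z₁) = (17 − 8.4)/0.6745 = 12.75.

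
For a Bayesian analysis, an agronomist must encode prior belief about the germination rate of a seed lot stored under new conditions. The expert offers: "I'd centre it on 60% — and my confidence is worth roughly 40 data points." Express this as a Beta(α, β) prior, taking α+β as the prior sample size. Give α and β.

Under the effective-sample-size interpretation, Beta(α, β) has prior mean α/(α+β) and prior sample size α+β.
So α+β = 40 and α/(α+β) = 0.6, giving α = 0.6·40 = 24 and β = 40 − 24 = 16.

α = 24, β = 16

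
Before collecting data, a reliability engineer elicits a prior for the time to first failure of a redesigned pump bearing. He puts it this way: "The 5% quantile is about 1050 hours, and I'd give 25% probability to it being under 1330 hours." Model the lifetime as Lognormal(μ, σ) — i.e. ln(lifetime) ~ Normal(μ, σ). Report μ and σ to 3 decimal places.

If T ~ Lognormal(μ,σ) then ln T ~ Normal(μ,σ), so the p-quantile of ln T is μ + z_p·σ.
ln(1050) = 6.957 and ln(1330) = 7.193; z_{0.05} = -1.645, z_{0.25} = -0.6745.
σ = (7.193 − 6.957)/(-0.6745 − (-1.645)) = 0.244.
μ = 6.957 − (-1.645)·0.244 = 7.357.

μ ≈ 7.357, σ ≈ 0.244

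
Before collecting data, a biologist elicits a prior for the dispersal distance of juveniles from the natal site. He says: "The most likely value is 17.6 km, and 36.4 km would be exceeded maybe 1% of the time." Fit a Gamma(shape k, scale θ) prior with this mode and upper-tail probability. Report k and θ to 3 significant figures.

k ≈ 10.2, θ ≈ 1.9

Gamma(k,θ) with k>1 has mode (k−1)θ, so θ = 17.6/(k−1).
Need P(X < 36.4) = 0.99 with θ tied to k this way. Start at k = 2, θ = 17.6: P(X<36.4) ≈ 0.612.
Too low — raise k to concentrate. Iterating converges to k ≈ 10.2.
Then θ = 17.6/(10.2−1) ≈ 1.9.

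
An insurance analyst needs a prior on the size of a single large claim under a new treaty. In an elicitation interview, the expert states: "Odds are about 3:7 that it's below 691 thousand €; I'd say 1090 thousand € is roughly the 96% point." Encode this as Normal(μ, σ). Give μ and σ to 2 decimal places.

The p-quantile of Normal(μ,σ) is μ + z_p·σ, with z_{0.3} = -0.5244 and z_{0.96} = 1.751.
Eliminate σ: μ = (z₂·x₁ − z₁·x₂)/(z₂ − z₁) = (1.751·691 − (-0.5244)·1090)/2.275 = 782.97.
Then σ = (x₂ − x₁)/(z₂ − z₁) = (1090 − 691)/2.275 = 175.38.

μ = 782.97, σ = 175.38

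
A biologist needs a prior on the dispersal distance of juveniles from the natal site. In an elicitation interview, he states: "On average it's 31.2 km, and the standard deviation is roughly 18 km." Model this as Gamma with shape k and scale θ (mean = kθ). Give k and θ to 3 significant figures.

For Gamma(k, scale θ): mean = kθ, variance = kθ², so CV = 1/√k.
CV = SD/mean = 18/31.2 = 0.5769, hence k = 1/CV² = 3.
Then θ = mean/k = 31.2/3 = 10.4.

k ≈ 3, θ ≈ 10.4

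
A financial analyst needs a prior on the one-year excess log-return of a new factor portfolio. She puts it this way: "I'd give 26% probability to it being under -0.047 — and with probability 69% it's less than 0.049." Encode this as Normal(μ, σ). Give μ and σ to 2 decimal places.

For Normal(μ,σ), the p-quantile is μ + z_p·σ. Here z_{0.26} = -0.6433, z_{0.69} = 0.4959.
So -0.047 = μ − 0.6433σ and 0.049 = μ + 0.4959σ.
Subtracting: σ = (0.049 − -0.047)/(0.4959 − (-0.6433)) = 0.08.
Then μ = -0.047 − (-0.6433)·0.08 = 0.01.

μ = 0.01, σ = 0.08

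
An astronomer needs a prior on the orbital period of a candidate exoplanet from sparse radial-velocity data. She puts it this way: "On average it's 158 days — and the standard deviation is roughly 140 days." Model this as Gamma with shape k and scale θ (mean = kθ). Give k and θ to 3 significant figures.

k ≈ 1.27, θ ≈ 124

For Gamma(k, scale θ): mean = kθ, variance = kθ², so CV = 1/√k.
CV = SD/mean = 140/158 = 0.8861, hence k = 1/CV² = 1.27.
Then θ = mean/k = 158/1.27 = 124.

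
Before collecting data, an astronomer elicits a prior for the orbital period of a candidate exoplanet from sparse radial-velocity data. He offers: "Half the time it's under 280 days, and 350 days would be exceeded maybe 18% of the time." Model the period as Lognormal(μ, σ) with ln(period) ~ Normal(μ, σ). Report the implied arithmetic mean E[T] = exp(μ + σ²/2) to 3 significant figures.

If T ~ Lognormal(μ,σ) then ln T ~ Normal(μ,σ), so the p-quantile of ln T is μ + z_p·σ.
ln(280) = 5.635 and ln(350) = 5.858; z_{0.5} = 0, z_{0.82} = 0.9154.
σ = (5.858 − 5.635)/(0.9154 − (0)) = 0.244.
μ = 5.635 − (0)·0.244 = 5.635.
E[T] = exp(μ + σ²/2) = exp(5.635 + 0.0297) = 288 days.

E[T] ≈ 288 days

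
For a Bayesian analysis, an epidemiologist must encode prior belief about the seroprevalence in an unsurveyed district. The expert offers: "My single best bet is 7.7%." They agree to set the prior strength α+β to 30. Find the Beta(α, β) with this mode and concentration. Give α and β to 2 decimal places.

For α,β > 1 the Beta mode is (α−1)/(α+β−2). With α+β = 30, the mode is (α−1)/28.
Set (α−1)/28 = 0.077 → α = 1 + 0.077·28 = 3.16.
β = 30 − α = 26.84.

α = 3.16, β = 26.84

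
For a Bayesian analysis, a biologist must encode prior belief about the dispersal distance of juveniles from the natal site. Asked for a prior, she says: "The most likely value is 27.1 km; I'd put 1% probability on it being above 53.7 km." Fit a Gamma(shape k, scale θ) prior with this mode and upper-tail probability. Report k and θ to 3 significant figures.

k ≈ 11.5, θ ≈ 2.58

Gamma(k,θ) with k>1 has mode (k−1)θ, so θ = 27.1/(k−1).
Need P(X < 53.7) = 0.99 with θ tied to k this way. Start at k = 2, θ = 27.1: P(X<53.7) ≈ 0.589.
Too low — raise k to concentrate. Iterating converges to k ≈ 11.5.
Then θ = 27.1/(11.5−1) ≈ 2.58.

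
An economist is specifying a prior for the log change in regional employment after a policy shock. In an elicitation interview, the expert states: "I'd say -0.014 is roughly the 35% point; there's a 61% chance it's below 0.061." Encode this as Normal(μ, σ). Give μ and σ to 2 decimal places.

For Normal(μ,σ), the p-quantile is μ + z_p·σ. Here z_{0.35} = -0.3853, z_{0.61} = 0.2793.
So -0.014 = μ − 0.3853σ and 0.061 = μ + 0.2793σ.
Subtracting: σ = (0.061 − -0.014)/(0.2793 − (-0.3853)) = 0.11.
Then μ = -0.014 − (-0.3853)·0.11 = 0.03.

μ = 0.03, σ = 0.11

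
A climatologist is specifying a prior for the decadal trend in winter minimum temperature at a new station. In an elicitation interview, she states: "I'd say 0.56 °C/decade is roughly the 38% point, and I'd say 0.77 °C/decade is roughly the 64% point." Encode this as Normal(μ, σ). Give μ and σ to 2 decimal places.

The p-quantile of Normal(μ,σ) is μ + z_p·σ, with z_{0.38} = -0.3055 and z_{0.64} = 0.3585.
Eliminate σ: μ = (z₂·x₁ − z₁·x₂)/(z₂ − z₁) = (0.3585·0.56 − (-0.3055)·0.77)/0.6639 = 0.66.
Then σ = (x₂ − x₁)/(z₂ − z₁) = (0.77 − 0.56)/0.6639 = 0.32.

μ = 0.66, σ = 0.32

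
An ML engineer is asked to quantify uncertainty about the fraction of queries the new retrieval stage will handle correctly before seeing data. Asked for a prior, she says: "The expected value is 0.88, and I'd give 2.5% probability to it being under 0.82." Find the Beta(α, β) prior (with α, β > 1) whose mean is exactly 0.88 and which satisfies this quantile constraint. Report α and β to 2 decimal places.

α ≈ 117.54, β ≈ 16.03

With mean 0.88 fixed, write α = 0.88s, β = 0.12s where s = α+β.
Need P(θ < 0.82) = 0.025 under Beta(0.88s, 0.12s). Normal approximation: (q−m)/√(m(1−m)/s) ≈ z_{0.025} = -1.96, so s ≈ 0.88·0.12·(-1.96)²/(0.82−0.88)² = 112.7.
At s = 112.7: P(θ<0.82) ≈ 0.035. Adjusting to match 0.025 gives s ≈ 133.56.
So α = 0.88·133.56 ≈ 117.54, β = 0.12·133.56 ≈ 16.03.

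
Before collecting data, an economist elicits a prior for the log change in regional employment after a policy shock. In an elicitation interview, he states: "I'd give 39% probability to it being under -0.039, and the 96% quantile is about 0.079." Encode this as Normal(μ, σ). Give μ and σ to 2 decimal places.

μ = -0.02, σ = 0.06

The p-quantile of Normal(μ,σ) is μ + z_p·σ, with z_{0.39} = -0.2793 and z_{0.96} = 1.751.
Eliminate σ: μ = (z₂·x₁ − z₁·x₂)/(z₂ − z₁) = (1.751·-0.039 − (-0.2793)·0.079)/2.03 = -0.02.
Then σ = (x₂ − x₁)/(z₂ − z₁) = (0.079 − -0.039)/2.03 = 0.06.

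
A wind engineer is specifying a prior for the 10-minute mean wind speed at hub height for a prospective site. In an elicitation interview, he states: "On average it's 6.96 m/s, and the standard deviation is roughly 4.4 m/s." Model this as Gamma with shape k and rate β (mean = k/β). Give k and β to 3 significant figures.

k ≈ 2.5, β ≈ 0.36

For Gamma(k, rate β): mean = k/β, variance = k/β², so CV = 1/√k.
CV = SD/mean = 4.4/6.96 = 0.6322, hence k = 1/CV² = 2.5.
Then β = k/mean = 2.5/6.96 = 0.36.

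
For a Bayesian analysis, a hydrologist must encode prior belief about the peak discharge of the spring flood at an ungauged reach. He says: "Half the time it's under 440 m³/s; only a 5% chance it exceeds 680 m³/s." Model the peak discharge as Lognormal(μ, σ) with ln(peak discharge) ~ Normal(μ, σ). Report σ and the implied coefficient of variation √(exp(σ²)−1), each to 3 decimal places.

If T ~ Lognormal(μ,σ) then ln T ~ Normal(μ,σ), so the p-quantile of ln T is μ + z_p·σ.
ln(440) = 6.087 and ln(680) = 6.522; z_{0.5} = 0, z_{0.95} = 1.645.
σ = (6.522 − 6.087)/(1.645 − (0)) = 0.265.
μ = 6.087 − (0)·0.265 = 6.087.
CV = √(exp(σ²)−1) = √(exp(0.0700)−1) = 0.269.

σ ≈ 0.265, CV ≈ 0.269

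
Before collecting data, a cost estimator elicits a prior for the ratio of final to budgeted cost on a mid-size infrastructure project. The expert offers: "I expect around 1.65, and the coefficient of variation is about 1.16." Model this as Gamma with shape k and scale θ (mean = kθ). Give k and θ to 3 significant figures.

For Gamma(k, scale θ): mean = kθ, variance = kθ², so CV = 1/√k.
CV = 1.16, hence k = 1/CV² = 0.743.
Then θ = mean/k = 1.65/0.743 = 2.22.

k ≈ 0.743, θ ≈ 2.22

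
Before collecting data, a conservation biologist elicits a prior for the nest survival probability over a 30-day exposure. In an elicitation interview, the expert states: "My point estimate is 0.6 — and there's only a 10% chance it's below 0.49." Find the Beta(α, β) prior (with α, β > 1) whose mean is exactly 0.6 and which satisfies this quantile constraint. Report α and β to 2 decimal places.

α ≈ 19.81, β ≈ 13.20

With mean 0.6 fixed, write α = 0.6s, β = 0.4s where s = α+β.
Need P(θ < 0.49) = 0.1 under Beta(0.6s, 0.4s). Normal approximation: (q−m)/√(m(1−m)/s) ≈ z_{0.1} = -1.28, so s ≈ 0.6·0.4·(-1.28)²/(0.49−0.6)² = 32.6.
At s = 32.6: P(θ<0.49) ≈ 0.101. Adjusting to match 0.1 gives s ≈ 33.01.
So α = 0.6·33.01 ≈ 19.81, β = 0.4·33.01 ≈ 13.20.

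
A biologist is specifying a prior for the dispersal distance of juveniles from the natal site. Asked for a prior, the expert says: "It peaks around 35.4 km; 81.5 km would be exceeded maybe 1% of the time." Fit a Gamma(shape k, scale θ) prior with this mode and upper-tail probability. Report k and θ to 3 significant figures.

k ≈ 7.87, θ ≈ 5.15

Gamma(k,θ) with k>1 has mode (k−1)θ, so θ = 35.4/(k−1).
Need P(X < 81.5) = 0.99 with θ tied to k this way. Start at k = 2, θ = 35.4: P(X<81.5) ≈ 0.670.
Too low — raise k to concentrate. Iterating converges to k ≈ 7.87.
Then θ = 35.4/(7.87−1) ≈ 5.15.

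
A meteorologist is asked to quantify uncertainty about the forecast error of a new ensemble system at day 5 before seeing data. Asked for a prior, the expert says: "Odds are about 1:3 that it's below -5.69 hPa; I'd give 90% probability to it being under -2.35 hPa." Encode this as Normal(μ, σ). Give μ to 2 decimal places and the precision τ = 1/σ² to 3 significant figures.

For Normal(μ,σ), the p-quantile is μ + z_p·σ. Here z_{0.25} = -0.6745, z_{0.9} = 1.282.
So -5.69 = μ − 0.6745σ and -2.35 = μ + 1.282σ.
Subtracting: σ = (-2.35 − -5.69)/(1.282 − (-0.6745)) = 1.71.
Then μ = -5.69 − (-0.6745)·1.71 = -4.54.
Precision τ = 1/σ² = 1/1.708² = 0.343.

μ = -4.54, τ = 0.343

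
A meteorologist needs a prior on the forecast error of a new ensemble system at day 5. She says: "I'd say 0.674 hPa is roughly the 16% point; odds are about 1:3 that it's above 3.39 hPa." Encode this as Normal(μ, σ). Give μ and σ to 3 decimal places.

μ = 2.292, σ = 1.627

The p-quantile of Normal(μ,σ) is μ + z_p·σ, with z_{0.16} = -0.9945 and z_{0.75} = 0.6745.
Eliminate σ: μ = (z₂·x₁ − z₁·x₂)/(z₂ − z₁) = (0.6745·0.674 − (-0.9945)·3.39)/1.669 = 2.292.
Then σ = (x₂ − x₁)/(z₂ − z₁) = (3.39 − 0.674)/1.669 = 1.627.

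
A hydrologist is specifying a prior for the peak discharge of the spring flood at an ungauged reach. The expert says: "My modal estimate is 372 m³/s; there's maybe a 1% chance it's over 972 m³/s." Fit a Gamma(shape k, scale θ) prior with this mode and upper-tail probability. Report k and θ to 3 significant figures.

Gamma(k,θ) with k>1 has mode (k−1)θ, so θ = 372/(k−1).
Need P(X < 972) = 0.99 with θ tied to k this way. Start at k = 2, θ = 372: P(X<972) ≈ 0.735.
Too low — raise k to concentrate. Iterating converges to k ≈ 6.04.
Then θ = 372/(6.04−1) ≈ 73.8.

k ≈ 6.04, θ ≈ 73.8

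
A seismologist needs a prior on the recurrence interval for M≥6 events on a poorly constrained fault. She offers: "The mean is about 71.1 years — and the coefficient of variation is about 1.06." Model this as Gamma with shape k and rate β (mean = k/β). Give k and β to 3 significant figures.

k ≈ 0.89, β ≈ 0.0125

For Gamma(k, rate β): mean = k/β, variance = k/β², so CV = 1/√k.
CV = 1.06, hence k = 1/CV² = 0.89.
Then β = k/mean = 0.89/71.1 = 0.0125.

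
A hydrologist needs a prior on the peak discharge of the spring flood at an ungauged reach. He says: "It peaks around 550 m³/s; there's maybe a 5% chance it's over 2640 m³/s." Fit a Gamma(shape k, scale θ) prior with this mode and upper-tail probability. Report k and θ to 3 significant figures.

k ≈ 1.98, θ ≈ 560

Gamma(k,θ) with k>1 has mode (k−1)θ, so θ = 550/(k−1).
Need P(X < 2640) = 0.95 with θ tied to k this way. Start at k = 2, θ = 550: P(X<2640) ≈ 0.952.
Too high — lower k to spread out. Iterating converges to k ≈ 1.98.
Then θ = 550/(1.98−1) ≈ 560.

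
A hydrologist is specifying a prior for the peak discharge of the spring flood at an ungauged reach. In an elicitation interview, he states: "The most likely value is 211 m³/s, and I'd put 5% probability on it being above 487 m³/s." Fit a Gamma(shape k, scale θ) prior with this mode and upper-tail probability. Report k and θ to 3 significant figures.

Gamma(k,θ) with k>1 has mode (k−1)θ, so θ = 211/(k−1).
Need P(X < 487) = 0.95 with θ tied to k this way. Start at k = 2, θ = 211: P(X<487) ≈ 0.671.
Too low — raise k to concentrate. Iterating converges to k ≈ 4.92.
Then θ = 211/(4.92−1) ≈ 53.9.

k ≈ 4.92, θ ≈ 53.9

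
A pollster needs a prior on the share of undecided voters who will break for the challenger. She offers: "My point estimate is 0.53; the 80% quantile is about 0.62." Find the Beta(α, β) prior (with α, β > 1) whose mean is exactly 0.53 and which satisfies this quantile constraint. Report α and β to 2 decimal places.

α ≈ 11.68, β ≈ 10.36

With mean 0.53 fixed, write α = 0.53s, β = 0.47s where s = α+β.
Need P(θ < 0.62) = 0.8 under Beta(0.53s, 0.47s). Normal approximation: (q−m)/√(m(1−m)/s) ≈ z_{0.8} = 0.842, so s ≈ 0.53·0.47·(0.842)²/(0.62−0.53)² = 21.8.
At s = 21.8: P(θ<0.62) ≈ 0.799. Adjusting to match 0.8 gives s ≈ 22.04.
So α = 0.53·22.04 ≈ 11.68, β = 0.47·22.04 ≈ 10.36.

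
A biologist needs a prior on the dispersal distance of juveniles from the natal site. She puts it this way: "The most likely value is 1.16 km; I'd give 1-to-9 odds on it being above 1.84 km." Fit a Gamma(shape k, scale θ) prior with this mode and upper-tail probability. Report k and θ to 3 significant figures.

Gamma(k,θ) with k>1 has mode (k−1)θ, so θ = 1.16/(k−1).
Need P(X < 1.84) = 0.9 with θ tied to k this way. Start at k = 2, θ = 1.16: P(X<1.84) ≈ 0.471.
Too low — raise k to concentrate. Iterating converges to k ≈ 9.82.
Then θ = 1.16/(9.82−1) ≈ 0.132.

k ≈ 9.82, θ ≈ 0.132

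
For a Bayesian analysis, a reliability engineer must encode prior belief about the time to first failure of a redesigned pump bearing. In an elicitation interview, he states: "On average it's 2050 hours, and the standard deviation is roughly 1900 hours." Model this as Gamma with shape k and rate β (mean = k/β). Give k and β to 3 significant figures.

k ≈ 1.16, β ≈ 0.000568

For Gamma(k, rate β): mean = k/β, variance = k/β², so CV = 1/√k.
CV = SD/mean = 1900/2050 = 0.9268, hence k = 1/CV² = 1.16.
Then β = k/mean = 1.16/2050 = 0.000568.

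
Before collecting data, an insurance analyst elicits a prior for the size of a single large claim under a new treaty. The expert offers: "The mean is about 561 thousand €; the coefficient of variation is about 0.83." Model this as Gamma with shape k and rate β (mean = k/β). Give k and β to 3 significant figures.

k ≈ 1.45, β ≈ 0.00259

For Gamma(k, rate β): mean = k/β, variance = k/β², so CV = 1/√k.
CV = 0.83, hence k = 1/CV² = 1.45.
Then β = k/mean = 1.45/561 = 0.00259.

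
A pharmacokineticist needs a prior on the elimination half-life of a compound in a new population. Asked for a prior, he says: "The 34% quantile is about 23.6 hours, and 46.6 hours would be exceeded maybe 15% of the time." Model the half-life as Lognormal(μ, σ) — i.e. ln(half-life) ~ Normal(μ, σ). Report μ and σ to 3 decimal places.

If T ~ Lognormal(μ,σ) then ln T ~ Normal(μ,σ), so the p-quantile of ln T is μ + z_p·σ.
ln(23.6) = 3.161 and ln(46.6) = 3.842; z_{0.34} = -0.4125, z_{0.85} = 1.036.
σ = (3.842 − 3.161)/(1.036 − (-0.4125)) = 0.470.
μ = 3.161 − (-0.4125)·0.470 = 3.355.

μ ≈ 3.355, σ ≈ 0.470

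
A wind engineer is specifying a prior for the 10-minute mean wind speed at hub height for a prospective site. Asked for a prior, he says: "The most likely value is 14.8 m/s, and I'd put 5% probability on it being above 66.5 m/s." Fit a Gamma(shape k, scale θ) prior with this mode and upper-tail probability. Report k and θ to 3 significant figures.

k ≈ 2.09, θ ≈ 13.6

Gamma(k,θ) with k>1 has mode (k−1)θ, so θ = 14.8/(k−1).
Need P(X < 66.5) = 0.95 with θ tied to k this way. Start at k = 2, θ = 14.8: P(X<66.5) ≈ 0.939.
Too low — raise k to concentrate. Iterating converges to k ≈ 2.09.
Then θ = 14.8/(2.09−1) ≈ 13.6.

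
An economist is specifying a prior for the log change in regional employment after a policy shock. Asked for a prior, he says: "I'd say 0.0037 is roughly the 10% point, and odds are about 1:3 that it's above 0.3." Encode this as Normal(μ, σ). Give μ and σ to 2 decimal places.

μ = 0.20, σ = 0.15

The p-quantile of Normal(μ,σ) is μ + z_p·σ, with z_{0.1} = -1.282 and z_{0.75} = 0.6745.
Eliminate σ: μ = (z₂·x₁ − z₁·x₂)/(z₂ − z₁) = (0.6745·0.0037 − (-1.282)·0.3)/1.956 = 0.20.
Then σ = (x₂ − x₁)/(z₂ − z₁) = (0.3 − 0.0037)/1.956 = 0.15.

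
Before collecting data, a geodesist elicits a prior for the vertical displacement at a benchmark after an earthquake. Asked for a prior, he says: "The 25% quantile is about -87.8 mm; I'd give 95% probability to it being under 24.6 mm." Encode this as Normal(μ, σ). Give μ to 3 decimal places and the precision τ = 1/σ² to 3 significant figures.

μ = -55.113, τ = 0.000426

The p-quantile of Normal(μ,σ) is μ + z_p·σ, with z_{0.25} = -0.6745 and z_{0.95} = 1.645.
Eliminate σ: μ = (z₂·x₁ − z₁·x₂)/(z₂ − z₁) = (1.645·-87.8 − (-0.6745)·24.6)/2.319 = -55.113.
Then σ = (x₂ − x₁)/(z₂ − z₁) = (24.6 − -87.8)/2.319 = 48.462.
Precision τ = 1/σ² = 1/48.46² = 0.000426.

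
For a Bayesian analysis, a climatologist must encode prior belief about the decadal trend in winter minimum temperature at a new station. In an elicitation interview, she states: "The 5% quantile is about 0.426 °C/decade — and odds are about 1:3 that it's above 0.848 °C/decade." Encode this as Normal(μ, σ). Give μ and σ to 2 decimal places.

μ = 0.73, σ = 0.18

The p-quantile of Normal(μ,σ) is μ + z_p·σ, with z_{0.05} = -1.645 and z_{0.75} = 0.6745.
Eliminate σ: μ = (z₂·x₁ − z₁·x₂)/(z₂ − z₁) = (0.6745·0.426 − (-1.645)·0.848)/2.319 = 0.73.
Then σ = (x₂ − x₁)/(z₂ − z₁) = (0.848 − 0.426)/2.319 = 0.18.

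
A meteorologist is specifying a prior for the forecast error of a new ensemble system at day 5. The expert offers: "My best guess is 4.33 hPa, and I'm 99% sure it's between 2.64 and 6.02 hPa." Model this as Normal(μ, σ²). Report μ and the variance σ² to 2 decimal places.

μ = 4.33, σ² = 0.43

A symmetric 99% interval runs μ ± z·σ with z = 2.576.
Half-width = 1.69, so σ = 1.69/2.576 = 0.656 and σ² = 0.43.
μ is the stated best guess, 4.33.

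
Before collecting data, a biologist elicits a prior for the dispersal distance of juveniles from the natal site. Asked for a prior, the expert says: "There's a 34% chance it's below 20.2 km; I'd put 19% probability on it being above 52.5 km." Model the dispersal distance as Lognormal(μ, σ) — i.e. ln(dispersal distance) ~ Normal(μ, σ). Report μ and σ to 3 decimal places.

μ ≈ 3.311, σ ≈ 0.740

If T ~ Lognormal(μ,σ) then ln T ~ Normal(μ,σ), so the p-quantile of ln T is μ + z_p·σ.
ln(20.2) = 3.006 and ln(52.5) = 3.961; z_{0.34} = -0.4125, z_{0.81} = 0.8779.
σ = (3.961 − 3.006)/(0.8779 − (-0.4125)) = 0.740.
μ = 3.006 − (-0.4125)·0.740 = 3.311.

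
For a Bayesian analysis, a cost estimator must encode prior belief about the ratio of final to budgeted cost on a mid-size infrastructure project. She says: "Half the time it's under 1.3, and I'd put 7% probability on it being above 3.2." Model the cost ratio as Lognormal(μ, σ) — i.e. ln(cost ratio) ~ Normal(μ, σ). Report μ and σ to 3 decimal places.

μ ≈ 0.262, σ ≈ 0.610

If T ~ Lognormal(μ,σ) then ln T ~ Normal(μ,σ), so the p-quantile of ln T is μ + z_p·σ.
ln(1.3) = 0.2624 and ln(3.2) = 1.163; z_{0.5} = 0, z_{0.93} = 1.476.
σ = (1.163 − 0.2624)/(1.476 − (0)) = 0.610.
μ = 0.2624 − (0)·0.610 = 0.262.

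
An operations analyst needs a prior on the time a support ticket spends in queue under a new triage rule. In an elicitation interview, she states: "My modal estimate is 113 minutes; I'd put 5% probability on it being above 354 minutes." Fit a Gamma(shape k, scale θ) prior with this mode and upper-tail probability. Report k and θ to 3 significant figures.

k ≈ 3.02, θ ≈ 56

Gamma(k,θ) with k>1 has mode (k−1)θ, so θ = 113/(k−1).
Need P(X < 354) = 0.95 with θ tied to k this way. Start at k = 2, θ = 113: P(X<354) ≈ 0.820.
Too low — raise k to concentrate. Iterating converges to k ≈ 3.02.
Then θ = 113/(3.02−1) ≈ 56.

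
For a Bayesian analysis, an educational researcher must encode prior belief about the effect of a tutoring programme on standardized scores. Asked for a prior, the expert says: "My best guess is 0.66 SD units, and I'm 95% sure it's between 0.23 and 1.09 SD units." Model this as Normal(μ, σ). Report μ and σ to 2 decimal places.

A symmetric 95% interval runs μ ± z·σ with z = 1.96.
Half-width = 0.43, so σ = 0.43/1.96 = 0.22.
μ is the stated best guess, 0.66.

μ = 0.66, σ = 0.22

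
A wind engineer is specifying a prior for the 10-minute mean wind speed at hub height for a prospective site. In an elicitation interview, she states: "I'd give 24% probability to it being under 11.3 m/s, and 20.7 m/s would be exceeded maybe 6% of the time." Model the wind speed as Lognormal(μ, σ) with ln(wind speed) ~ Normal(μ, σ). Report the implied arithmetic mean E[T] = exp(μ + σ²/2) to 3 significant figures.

E[T] ≈ 14.2 m/s

If T ~ Lognormal(μ,σ) then ln T ~ Normal(μ,σ), so the p-quantile of ln T is μ + z_p·σ.
ln(11.3) = 2.425 and ln(20.7) = 3.03; z_{0.24} = -0.7063, z_{0.94} = 1.555.
σ = (3.03 − 2.425)/(1.555 − (-0.7063)) = 0.268.
μ = 2.425 − (-0.7063)·0.268 = 2.614.
E[T] = exp(μ + σ²/2) = exp(2.614 + 0.0358) = 14.2 m/s.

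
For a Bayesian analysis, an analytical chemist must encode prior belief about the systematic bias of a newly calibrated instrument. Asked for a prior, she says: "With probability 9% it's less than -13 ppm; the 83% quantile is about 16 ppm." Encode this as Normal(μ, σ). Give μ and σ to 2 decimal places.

μ = 3.94, σ = 12.64

For Normal(μ,σ), the p-quantile is μ + z_p·σ. Here z_{0.09} = -1.341, z_{0.83} = 0.9542.
So -13 = μ − 1.341σ and 16 = μ + 0.9542σ.
Subtracting: σ = (16 − -13)/(0.9542 − (-1.341)) = 12.64.
Then μ = -13 − (-1.341)·12.64 = 3.94.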